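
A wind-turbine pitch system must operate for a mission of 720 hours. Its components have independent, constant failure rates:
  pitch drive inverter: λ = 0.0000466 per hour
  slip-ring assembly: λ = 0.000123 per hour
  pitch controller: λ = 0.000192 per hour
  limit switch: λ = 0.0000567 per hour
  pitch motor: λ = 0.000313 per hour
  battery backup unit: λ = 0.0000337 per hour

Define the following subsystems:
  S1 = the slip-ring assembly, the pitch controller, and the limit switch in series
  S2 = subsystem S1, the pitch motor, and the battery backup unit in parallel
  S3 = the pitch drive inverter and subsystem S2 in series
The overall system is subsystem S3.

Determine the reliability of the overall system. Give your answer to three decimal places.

0.966

R(pitch drive inverter) = exp(−0.0000466 × 720) = 0.96700
R(slip-ring assembly) = exp(−0.000123 × 720) = 0.91525
R(pitch controller) = exp(−0.000192 × 720) = 0.87089
R(limit switch) = exp(−0.0000567 × 720) = 0.96000
R(pitch motor) = exp(−0.000313 × 720) = 0.79823
R(battery backup unit) = exp(−0.0000337 × 720) = 0.97603
Series (slip-ring assembly, pitch controller, and limit switch): 0.91525 × 0.87089 × 0.96000 = 0.76520
Parallel ([0.76520], pitch motor, and battery backup unit): 1 − (1 − 0.76520)(1 − 0.79823)(1 − 0.97603) = 0.99886
Series (pitch drive inverter and [0.99886]): 0.96700 × 0.99886 = 0.966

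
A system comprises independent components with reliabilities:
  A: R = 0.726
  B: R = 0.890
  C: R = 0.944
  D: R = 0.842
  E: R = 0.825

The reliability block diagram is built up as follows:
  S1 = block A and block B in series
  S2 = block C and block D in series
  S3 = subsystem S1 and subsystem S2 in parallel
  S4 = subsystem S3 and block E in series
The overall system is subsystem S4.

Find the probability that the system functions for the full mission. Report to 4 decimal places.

Series (A and B): 0.726000 × 0.890000 = 0.646140
Series (C and D): 0.944000 × 0.842000 = 0.794848
Parallel ([0.646140] and [0.794848]): 1 − (1 − 0.646140)(1 − 0.794848) = 0.927405
Series ([0.927405] and E): 0.927405 × 0.825000 = 0.7651

0.7651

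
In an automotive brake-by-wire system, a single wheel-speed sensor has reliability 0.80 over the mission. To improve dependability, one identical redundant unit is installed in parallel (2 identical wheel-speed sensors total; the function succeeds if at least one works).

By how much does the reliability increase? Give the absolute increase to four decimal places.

0.1600

R_before = 0.80
R_after = 1 − (1 − 0.80)^2 = 0.9600
ΔR = 0.9600 − 0.80 = 0.1600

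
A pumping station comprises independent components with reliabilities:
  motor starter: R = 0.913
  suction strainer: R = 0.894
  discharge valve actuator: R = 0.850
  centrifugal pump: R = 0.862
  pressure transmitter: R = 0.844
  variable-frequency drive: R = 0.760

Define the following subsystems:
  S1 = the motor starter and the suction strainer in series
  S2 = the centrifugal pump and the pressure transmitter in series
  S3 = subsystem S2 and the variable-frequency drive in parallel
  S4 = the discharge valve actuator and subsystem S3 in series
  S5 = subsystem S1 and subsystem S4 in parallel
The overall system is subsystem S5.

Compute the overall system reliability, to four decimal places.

Series (motor starter and suction strainer): 0.913000 × 0.894000 = 0.816222
Series (centrifugal pump and pressure transmitter): 0.862000 × 0.844000 = 0.727528
Parallel ([0.727528] and variable-frequency drive): 1 − (1 − 0.727528)(1 − 0.760000) = 0.934607
Series (discharge valve actuator and [0.934607]): 0.850000 × 0.934607 = 0.794416
Parallel ([0.816222] and [0.794416]): 1 − (1 − 0.816222)(1 − 0.794416) = 0.9622

0.9622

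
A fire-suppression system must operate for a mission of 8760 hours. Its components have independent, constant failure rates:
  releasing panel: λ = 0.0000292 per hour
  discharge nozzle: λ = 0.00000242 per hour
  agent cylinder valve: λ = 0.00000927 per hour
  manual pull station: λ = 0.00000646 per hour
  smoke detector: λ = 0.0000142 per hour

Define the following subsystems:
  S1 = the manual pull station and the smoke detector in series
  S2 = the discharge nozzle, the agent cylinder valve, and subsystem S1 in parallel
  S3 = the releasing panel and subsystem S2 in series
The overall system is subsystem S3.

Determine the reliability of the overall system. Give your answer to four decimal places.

0.7741

R(releasing panel) = exp(−0.0000292 × 8760) = 0.774303
R(discharge nozzle) = exp(−0.00000242 × 8760) = 0.979024
R(agent cylinder valve) = exp(−0.00000927 × 8760) = 0.922004
R(manual pull station) = exp(−0.00000646 × 8760) = 0.944982
R(smoke detector) = exp(−0.0000142 × 8760) = 0.883034
Series (manual pull station and smoke detector): 0.944982 × 0.883034 = 0.834451
Parallel (discharge nozzle, agent cylinder valve, and [0.834451]): 1 − (1 − 0.979024)(1 − 0.922004)(1 − 0.834451) = 0.999729
Series (releasing panel and [0.999729]): 0.774303 × 0.999729 = 0.7741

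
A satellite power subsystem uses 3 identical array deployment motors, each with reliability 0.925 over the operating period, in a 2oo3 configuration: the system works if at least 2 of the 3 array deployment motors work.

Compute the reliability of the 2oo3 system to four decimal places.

R = Σ_{i=2}^{3} C(3,i) p^i (1−p)^{3−i} with p = 0.925
C(3,2)·0.925^2·0.075^1 = 0.192516
C(3,3)·0.925^3·0.075^0 = 0.791453
Sum = 0.9840

0.9840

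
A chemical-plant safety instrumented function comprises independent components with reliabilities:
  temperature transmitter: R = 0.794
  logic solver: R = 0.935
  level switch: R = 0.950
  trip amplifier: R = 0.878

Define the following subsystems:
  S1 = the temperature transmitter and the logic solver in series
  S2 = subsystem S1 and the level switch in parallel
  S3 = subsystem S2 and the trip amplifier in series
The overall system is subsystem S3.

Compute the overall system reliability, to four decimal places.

0.8667

Series (temperature transmitter and logic solver): 0.794000 × 0.935000 = 0.742390
Parallel ([0.742390] and level switch): 1 − (1 − 0.742390)(1 − 0.950000) = 0.987120
Series ([0.987120] and trip amplifier): 0.987120 × 0.878000 = 0.8667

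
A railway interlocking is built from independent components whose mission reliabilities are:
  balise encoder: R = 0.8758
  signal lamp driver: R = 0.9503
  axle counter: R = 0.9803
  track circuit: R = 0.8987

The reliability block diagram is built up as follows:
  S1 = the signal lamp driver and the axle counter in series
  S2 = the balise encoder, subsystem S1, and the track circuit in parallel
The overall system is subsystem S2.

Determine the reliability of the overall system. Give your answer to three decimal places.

Series (signal lamp driver and axle counter): 0.95030 × 0.98030 = 0.93158
Parallel (balise encoder, [0.93158], and track circuit): 1 − (1 − 0.87580)(1 − 0.93158)(1 − 0.89870) = 0.999

0.999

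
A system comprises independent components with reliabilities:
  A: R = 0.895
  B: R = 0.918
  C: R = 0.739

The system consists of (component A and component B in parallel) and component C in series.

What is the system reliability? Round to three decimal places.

Parallel (A and B): 1 − (1 − 0.89500)(1 − 0.91800) = 0.99139
Series ([0.99139] and C): 0.99139 × 0.73900 = 0.733

0.733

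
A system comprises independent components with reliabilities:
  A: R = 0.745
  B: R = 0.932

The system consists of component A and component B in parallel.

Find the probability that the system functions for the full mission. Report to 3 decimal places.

0.983

Parallel (A and B): 1 − (1 − 0.74500)(1 − 0.93200) = 0.983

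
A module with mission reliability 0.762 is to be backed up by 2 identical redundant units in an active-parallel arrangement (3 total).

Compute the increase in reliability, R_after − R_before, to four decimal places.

R_before = 0.762
R_after = 1 − (1 − 0.762)^3 = 0.9865
ΔR = 0.9865 − 0.762 = 0.2245

0.2245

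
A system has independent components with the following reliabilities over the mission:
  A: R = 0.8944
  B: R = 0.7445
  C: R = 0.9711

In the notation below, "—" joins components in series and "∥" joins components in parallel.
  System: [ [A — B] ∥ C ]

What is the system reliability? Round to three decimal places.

Series (A and B): 0.89440 × 0.74450 = 0.66588
Parallel ([0.66588] and C): 1 − (1 − 0.66588)(1 − 0.97110) = 0.990

0.990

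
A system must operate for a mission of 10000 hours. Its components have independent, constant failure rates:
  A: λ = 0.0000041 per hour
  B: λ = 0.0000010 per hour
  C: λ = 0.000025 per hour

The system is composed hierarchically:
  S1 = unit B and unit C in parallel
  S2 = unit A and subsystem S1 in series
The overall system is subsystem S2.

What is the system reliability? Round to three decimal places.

R(A) = exp(−0.0000041 × 10000) = 0.95983
R(B) = exp(−0.0000010 × 10000) = 0.99005
R(C) = exp(−0.000025 × 10000) = 0.77880
Parallel (B and C): 1 − (1 − 0.99005)(1 − 0.77880) = 0.99780
Series (A and [0.99780]): 0.95983 × 0.99780 = 0.958

0.958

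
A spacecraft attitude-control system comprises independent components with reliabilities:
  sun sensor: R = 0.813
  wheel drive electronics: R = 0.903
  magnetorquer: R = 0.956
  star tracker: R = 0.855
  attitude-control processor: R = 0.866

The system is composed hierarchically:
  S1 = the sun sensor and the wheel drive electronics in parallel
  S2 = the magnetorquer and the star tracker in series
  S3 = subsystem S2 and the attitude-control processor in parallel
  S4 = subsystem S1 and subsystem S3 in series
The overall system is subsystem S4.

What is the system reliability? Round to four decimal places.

Parallel (sun sensor and wheel drive electronics): 1 − (1 − 0.813000)(1 − 0.903000) = 0.981861
Series (magnetorquer and star tracker): 0.956000 × 0.855000 = 0.817380
Parallel ([0.817380] and attitude-control processor): 1 − (1 − 0.817380)(1 − 0.866000) = 0.975529
Series ([0.981861] and [0.975529]): 0.981861 × 0.975529 = 0.9578

0.9578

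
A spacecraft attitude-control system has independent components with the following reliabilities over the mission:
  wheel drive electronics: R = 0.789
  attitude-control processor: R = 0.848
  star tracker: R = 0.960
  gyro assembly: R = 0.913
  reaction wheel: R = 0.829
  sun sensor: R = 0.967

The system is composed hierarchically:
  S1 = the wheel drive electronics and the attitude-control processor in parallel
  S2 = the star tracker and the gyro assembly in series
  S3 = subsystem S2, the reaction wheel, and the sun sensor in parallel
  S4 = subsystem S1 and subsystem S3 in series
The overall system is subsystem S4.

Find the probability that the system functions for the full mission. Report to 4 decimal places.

0.9673

Parallel (wheel drive electronics and attitude-control processor): 1 − (1 − 0.789000)(1 − 0.848000) = 0.967928
Series (star tracker and gyro assembly): 0.960000 × 0.913000 = 0.876480
Parallel ([0.876480], reaction wheel, and sun sensor): 1 − (1 − 0.876480)(1 − 0.829000)(1 − 0.967000) = 0.999303
Series ([0.967928] and [0.999303]): 0.967928 × 0.999303 = 0.9673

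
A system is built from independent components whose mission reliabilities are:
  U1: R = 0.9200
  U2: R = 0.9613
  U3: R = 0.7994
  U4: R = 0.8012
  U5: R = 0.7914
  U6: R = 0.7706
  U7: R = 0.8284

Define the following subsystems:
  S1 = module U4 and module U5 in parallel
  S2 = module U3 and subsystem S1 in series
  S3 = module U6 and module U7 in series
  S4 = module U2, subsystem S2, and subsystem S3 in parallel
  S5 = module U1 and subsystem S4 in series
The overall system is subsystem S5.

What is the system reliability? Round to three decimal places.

Parallel (U4 and U5): 1 − (1 − 0.80120)(1 − 0.79140) = 0.95853
Series (U3 and [0.95853]): 0.79940 × 0.95853 = 0.76625
Series (U6 and U7): 0.77060 × 0.82840 = 0.63837
Parallel (U2, [0.76625], and [0.63837]): 1 − (1 − 0.96130)(1 − 0.76625)(1 − 0.63837) = 0.99673
Series (U1 and [0.99673]): 0.92000 × 0.99673 = 0.917

0.917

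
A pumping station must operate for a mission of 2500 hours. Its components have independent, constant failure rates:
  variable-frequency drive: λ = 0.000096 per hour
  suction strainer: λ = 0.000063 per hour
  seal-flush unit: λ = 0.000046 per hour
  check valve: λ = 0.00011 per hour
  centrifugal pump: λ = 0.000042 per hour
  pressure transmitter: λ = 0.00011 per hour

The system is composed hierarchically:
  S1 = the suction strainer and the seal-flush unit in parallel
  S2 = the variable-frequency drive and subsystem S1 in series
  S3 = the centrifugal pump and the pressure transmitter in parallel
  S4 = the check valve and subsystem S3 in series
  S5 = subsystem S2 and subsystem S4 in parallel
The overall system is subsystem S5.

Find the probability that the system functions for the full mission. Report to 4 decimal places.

R(variable-frequency drive) = exp(−0.000096 × 2500) = 0.786628
R(suction strainer) = exp(−0.000063 × 2500) = 0.854277
R(seal-flush unit) = exp(−0.000046 × 2500) = 0.891366
R(check valve) = exp(−0.00011 × 2500) = 0.759572
R(centrifugal pump) = exp(−0.000042 × 2500) = 0.900325
R(pressure transmitter) = exp(−0.00011 × 2500) = 0.759572
Parallel (suction strainer and seal-flush unit): 1 − (1 − 0.854277)(1 − 0.891366) = 0.984170
Series (variable-frequency drive and [0.984170]): 0.786628 × 0.984170 = 0.774176
Parallel (centrifugal pump and pressure transmitter): 1 − (1 − 0.900325)(1 − 0.759572) = 0.976035
Series (check valve and [0.976035]): 0.759572 × 0.976035 = 0.741369
Parallel ([0.774176] and [0.741369]): 1 − (1 − 0.774176)(1 − 0.741369) = 0.9416

0.9416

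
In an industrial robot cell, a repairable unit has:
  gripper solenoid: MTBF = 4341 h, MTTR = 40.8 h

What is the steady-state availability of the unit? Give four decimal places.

0.9907

A(gripper solenoid) = MTBF/(MTBF+MTTR) = 4341/(4341+40.8) = 0.9907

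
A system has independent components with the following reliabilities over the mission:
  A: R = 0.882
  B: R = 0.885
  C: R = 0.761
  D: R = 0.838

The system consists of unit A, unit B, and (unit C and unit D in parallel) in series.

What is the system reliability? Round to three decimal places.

0.750

Parallel (C and D): 1 − (1 − 0.76100)(1 − 0.83800) = 0.96128
Series (A, B, and [0.96128]): 0.88200 × 0.88500 × 0.96128 = 0.750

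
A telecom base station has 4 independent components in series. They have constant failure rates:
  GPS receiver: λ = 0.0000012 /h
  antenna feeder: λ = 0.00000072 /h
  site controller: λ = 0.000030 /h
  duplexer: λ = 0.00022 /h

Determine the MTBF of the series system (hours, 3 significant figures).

3970

Series of exponential components: λ_sys = Σ λ_i
λ_sys = 0.0000012 + 0.00000072 + 0.000030 + 0.00022 = 2.5192e-04 /h
MTBF = 1 / λ_sys = 3970 h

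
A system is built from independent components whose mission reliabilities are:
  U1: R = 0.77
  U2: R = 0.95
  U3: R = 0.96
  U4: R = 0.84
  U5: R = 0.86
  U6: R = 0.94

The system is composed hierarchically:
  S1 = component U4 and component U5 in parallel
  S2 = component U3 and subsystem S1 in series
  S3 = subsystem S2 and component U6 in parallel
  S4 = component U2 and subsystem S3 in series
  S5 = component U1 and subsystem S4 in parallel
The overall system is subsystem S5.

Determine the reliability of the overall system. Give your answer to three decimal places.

Parallel (U4 and U5): 1 − (1 − 0.84000)(1 − 0.86000) = 0.97760
Series (U3 and [0.97760]): 0.96000 × 0.97760 = 0.93850
Parallel ([0.93850] and U6): 1 − (1 − 0.93850)(1 − 0.94000) = 0.99631
Series (U2 and [0.99631]): 0.95000 × 0.99631 = 0.94649
Parallel (U1 and [0.94649]): 1 − (1 − 0.77000)(1 − 0.94649) = 0.988

0.988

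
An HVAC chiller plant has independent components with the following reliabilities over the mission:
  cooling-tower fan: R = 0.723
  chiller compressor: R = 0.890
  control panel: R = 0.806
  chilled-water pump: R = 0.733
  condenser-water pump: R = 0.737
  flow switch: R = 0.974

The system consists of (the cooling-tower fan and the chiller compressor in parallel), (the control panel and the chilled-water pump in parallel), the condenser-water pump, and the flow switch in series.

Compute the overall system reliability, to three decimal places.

Parallel (cooling-tower fan and chiller compressor): 1 − (1 − 0.72300)(1 − 0.89000) = 0.96953
Parallel (control panel and chilled-water pump): 1 − (1 − 0.80600)(1 − 0.73300) = 0.94820
Series ([0.96953], [0.94820], condenser-water pump, and flow switch): 0.96953 × 0.94820 × 0.73700 × 0.97400 = 0.660

0.660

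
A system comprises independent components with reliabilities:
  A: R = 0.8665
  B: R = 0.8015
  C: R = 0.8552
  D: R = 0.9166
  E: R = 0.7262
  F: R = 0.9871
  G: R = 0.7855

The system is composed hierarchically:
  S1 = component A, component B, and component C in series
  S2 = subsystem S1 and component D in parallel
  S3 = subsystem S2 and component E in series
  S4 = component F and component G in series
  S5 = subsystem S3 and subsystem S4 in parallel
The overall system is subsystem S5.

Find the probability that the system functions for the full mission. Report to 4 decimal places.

Series (A, B, and C): 0.866500 × 0.801500 × 0.855200 = 0.593936
Parallel ([0.593936] and D): 1 − (1 − 0.593936)(1 − 0.916600) = 0.966134
Series ([0.966134] and E): 0.966134 × 0.726200 = 0.701607
Series (F and G): 0.987100 × 0.785500 = 0.775367
Parallel ([0.701607] and [0.775367]): 1 − (1 − 0.701607)(1 − 0.775367) = 0.9330

0.9330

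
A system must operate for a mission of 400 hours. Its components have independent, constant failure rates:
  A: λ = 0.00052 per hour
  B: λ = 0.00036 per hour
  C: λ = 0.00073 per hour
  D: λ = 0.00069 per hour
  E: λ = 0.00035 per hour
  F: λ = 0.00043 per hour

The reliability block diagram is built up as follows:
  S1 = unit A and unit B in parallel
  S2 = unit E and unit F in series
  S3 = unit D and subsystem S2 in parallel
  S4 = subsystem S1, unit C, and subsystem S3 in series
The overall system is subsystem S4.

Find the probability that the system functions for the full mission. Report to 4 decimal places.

0.6809

R(A) = exp(−0.00052 × 400) = 0.812207
R(B) = exp(−0.00036 × 400) = 0.865888
R(C) = exp(−0.00073 × 400) = 0.746769
R(D) = exp(−0.00069 × 400) = 0.758813
R(E) = exp(−0.00035 × 400) = 0.869358
R(F) = exp(−0.00043 × 400) = 0.841979
Parallel (A and B): 1 − (1 − 0.812207)(1 − 0.865888) = 0.974815
Series (E and F): 0.869358 × 0.841979 = 0.731981
Parallel (D and [0.731981]): 1 − (1 − 0.758813)(1 − 0.731981) = 0.935357
Series ([0.974815], C, and [0.935357]): 0.974815 × 0.746769 × 0.935357 = 0.6809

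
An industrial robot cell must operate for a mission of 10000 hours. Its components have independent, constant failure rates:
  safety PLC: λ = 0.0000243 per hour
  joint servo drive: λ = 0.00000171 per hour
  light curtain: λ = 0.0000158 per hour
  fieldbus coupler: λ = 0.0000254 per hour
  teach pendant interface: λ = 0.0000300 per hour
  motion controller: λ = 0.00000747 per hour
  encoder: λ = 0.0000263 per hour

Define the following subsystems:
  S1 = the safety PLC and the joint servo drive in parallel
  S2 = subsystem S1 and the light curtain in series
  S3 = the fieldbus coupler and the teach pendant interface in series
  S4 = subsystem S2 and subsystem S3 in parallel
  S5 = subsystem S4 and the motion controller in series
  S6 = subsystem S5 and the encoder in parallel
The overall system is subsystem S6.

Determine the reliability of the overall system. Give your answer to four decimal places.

0.9697

R(safety PLC) = exp(−0.0000243 × 10000) = 0.784272
R(joint servo drive) = exp(−0.00000171 × 10000) = 0.983045
R(light curtain) = exp(−0.0000158 × 10000) = 0.853850
R(fieldbus coupler) = exp(−0.0000254 × 10000) = 0.775692
R(teach pendant interface) = exp(−0.0000300 × 10000) = 0.740818
R(motion controller) = exp(−0.00000747 × 10000) = 0.928022
R(encoder) = exp(−0.0000263 × 10000) = 0.768742
Parallel (safety PLC and joint servo drive): 1 − (1 − 0.784272)(1 − 0.983045) = 0.996342
Series ([0.996342] and light curtain): 0.996342 × 0.853850 = 0.850727
Series (fieldbus coupler and teach pendant interface): 0.775692 × 0.740818 = 0.574647
Parallel ([0.850727] and [0.574647]): 1 − (1 − 0.850727)(1 − 0.574647) = 0.936506
Series ([0.936506] and motion controller): 0.936506 × 0.928022 = 0.869098
Parallel ([0.869098] and encoder): 1 − (1 − 0.869098)(1 − 0.768742) = 0.9697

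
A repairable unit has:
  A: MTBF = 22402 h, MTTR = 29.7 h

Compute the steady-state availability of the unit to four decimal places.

A(A) = MTBF/(MTBF+MTTR) = 22402/(22402+29.7) = 0.9987

0.9987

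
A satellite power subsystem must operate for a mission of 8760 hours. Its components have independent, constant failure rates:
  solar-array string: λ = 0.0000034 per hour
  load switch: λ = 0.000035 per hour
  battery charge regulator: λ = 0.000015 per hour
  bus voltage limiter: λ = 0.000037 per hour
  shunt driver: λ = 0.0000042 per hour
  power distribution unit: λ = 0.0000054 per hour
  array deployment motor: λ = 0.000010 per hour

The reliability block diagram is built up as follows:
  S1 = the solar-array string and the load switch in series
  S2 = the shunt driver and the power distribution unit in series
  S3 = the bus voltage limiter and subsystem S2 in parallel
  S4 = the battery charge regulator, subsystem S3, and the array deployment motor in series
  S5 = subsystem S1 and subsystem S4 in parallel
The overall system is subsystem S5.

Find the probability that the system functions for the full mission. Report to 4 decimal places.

R(solar-array string) = exp(−0.0000034 × 8760) = 0.970655
R(load switch) = exp(−0.000035 × 8760) = 0.735945
R(battery charge regulator) = exp(−0.000015 × 8760) = 0.876867
R(bus voltage limiter) = exp(−0.000037 × 8760) = 0.723163
R(shunt driver) = exp(−0.0000042 × 8760) = 0.963877
R(power distribution unit) = exp(−0.0000054 × 8760) = 0.953797
R(array deployment motor) = exp(−0.000010 × 8760) = 0.916127
Series (solar-array string and load switch): 0.970655 × 0.735945 = 0.714349
Series (shunt driver and power distribution unit): 0.963877 × 0.953797 = 0.919343
Parallel (bus voltage limiter and [0.919343]): 1 − (1 − 0.723163)(1 − 0.919343) = 0.977671
Series (battery charge regulator, [0.977671], and array deployment motor): 0.876867 × 0.977671 × 0.916127 = 0.785384
Parallel ([0.714349] and [0.785384]): 1 − (1 − 0.714349)(1 − 0.785384) = 0.9387

0.9387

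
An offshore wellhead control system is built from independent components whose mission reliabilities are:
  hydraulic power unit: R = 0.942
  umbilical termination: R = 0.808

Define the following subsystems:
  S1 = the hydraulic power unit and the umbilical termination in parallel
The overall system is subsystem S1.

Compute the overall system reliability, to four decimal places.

Parallel (hydraulic power unit and umbilical termination): 1 − (1 − 0.942000)(1 − 0.808000) = 0.9889

0.9889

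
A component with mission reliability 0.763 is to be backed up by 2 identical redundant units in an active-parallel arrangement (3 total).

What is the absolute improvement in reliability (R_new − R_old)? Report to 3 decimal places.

R_before = 0.763
R_after = 1 − (1 − 0.763)^3 = 0.987
ΔR = 0.987 − 0.763 = 0.224

0.224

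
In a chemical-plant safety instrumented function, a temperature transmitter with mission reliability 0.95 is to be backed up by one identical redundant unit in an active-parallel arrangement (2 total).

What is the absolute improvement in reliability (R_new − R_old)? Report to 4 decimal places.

R_before = 0.95
R_after = 1 − (1 − 0.95)^2 = 0.9975
ΔR = 0.9975 − 0.95 = 0.0475

0.0475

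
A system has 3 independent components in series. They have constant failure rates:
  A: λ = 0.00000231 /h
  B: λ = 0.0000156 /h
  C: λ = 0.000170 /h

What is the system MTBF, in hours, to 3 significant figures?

Series of exponential components: λ_sys = Σ λ_i
λ_sys = 0.00000231 + 0.0000156 + 0.000170 = 1.8791e-04 /h
MTBF = 1 / λ_sys = 5320 h

5320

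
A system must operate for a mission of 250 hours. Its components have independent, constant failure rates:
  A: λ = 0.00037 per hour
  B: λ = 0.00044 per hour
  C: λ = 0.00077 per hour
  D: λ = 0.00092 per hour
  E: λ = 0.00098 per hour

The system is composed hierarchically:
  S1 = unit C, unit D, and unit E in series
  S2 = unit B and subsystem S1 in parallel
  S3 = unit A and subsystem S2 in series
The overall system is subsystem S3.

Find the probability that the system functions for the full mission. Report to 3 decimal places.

0.865

R(A) = exp(−0.00037 × 250) = 0.91165
R(B) = exp(−0.00044 × 250) = 0.89583
R(C) = exp(−0.00077 × 250) = 0.82489
R(D) = exp(−0.00092 × 250) = 0.79453
R(E) = exp(−0.00098 × 250) = 0.78270
Series (C, D, and E): 0.82489 × 0.79453 × 0.78270 = 0.51298
Parallel (B and [0.51298]): 1 − (1 − 0.89583)(1 − 0.51298) = 0.94927
Series (A and [0.94927]): 0.91165 × 0.94927 = 0.865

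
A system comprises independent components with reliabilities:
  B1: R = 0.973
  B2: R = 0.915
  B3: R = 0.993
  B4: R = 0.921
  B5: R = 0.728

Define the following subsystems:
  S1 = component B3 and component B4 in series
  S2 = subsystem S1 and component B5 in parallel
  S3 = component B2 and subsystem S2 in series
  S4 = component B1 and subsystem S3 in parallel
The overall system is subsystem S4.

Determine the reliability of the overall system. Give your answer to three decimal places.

Series (B3 and B4): 0.99300 × 0.92100 = 0.91455
Parallel ([0.91455] and B5): 1 − (1 − 0.91455)(1 − 0.72800) = 0.97676
Series (B2 and [0.97676]): 0.91500 × 0.97676 = 0.89374
Parallel (B1 and [0.89374]): 1 − (1 − 0.97300)(1 − 0.89374) = 0.997

0.997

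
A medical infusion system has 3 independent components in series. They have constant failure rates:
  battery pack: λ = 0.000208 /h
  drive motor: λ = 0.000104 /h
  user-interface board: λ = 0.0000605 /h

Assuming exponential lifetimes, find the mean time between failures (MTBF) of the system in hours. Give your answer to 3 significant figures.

2680

Series of exponential components: λ_sys = Σ λ_i
λ_sys = 0.000208 + 0.000104 + 0.0000605 = 3.7250e-04 /h
MTBF = 1 / λ_sys = 2680 h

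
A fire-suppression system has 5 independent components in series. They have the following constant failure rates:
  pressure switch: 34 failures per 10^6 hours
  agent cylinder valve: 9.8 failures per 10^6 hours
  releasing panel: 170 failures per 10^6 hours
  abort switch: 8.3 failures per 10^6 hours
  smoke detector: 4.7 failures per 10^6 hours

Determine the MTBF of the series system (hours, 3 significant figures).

4410

Series of exponential components: λ_sys = Σ λ_i
λ_sys = 0.000034 + 0.0000098 + 0.00017 + 0.0000083 + 0.0000047 = 2.2680e-04 /h
MTBF = 1 / λ_sys = 4410 h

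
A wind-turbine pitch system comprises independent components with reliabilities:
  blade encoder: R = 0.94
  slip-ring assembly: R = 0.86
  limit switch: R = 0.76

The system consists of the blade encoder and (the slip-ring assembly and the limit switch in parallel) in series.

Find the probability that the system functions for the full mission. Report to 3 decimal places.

0.908

Parallel (slip-ring assembly and limit switch): 1 − (1 − 0.86000)(1 − 0.76000) = 0.96640
Series (blade encoder and [0.96640]): 0.94000 × 0.96640 = 0.908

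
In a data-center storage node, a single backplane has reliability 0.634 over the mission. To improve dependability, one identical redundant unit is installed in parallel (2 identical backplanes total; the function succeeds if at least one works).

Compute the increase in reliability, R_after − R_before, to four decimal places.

R_before = 0.634
R_after = 1 − (1 − 0.634)^2 = 0.8660
ΔR = 0.8660 − 0.634 = 0.2320

0.2320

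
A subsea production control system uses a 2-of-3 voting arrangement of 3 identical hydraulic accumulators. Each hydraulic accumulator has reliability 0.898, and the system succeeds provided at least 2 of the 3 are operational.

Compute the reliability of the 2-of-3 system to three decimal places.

0.971

R = Σ_{i=2}^{3} C(3,i) p^i (1−p)^{3−i} with p = 0.898
C(3,2)·0.898^2·0.102^1 = 0.24676
C(3,3)·0.898^3·0.102^0 = 0.72415
Sum = 0.971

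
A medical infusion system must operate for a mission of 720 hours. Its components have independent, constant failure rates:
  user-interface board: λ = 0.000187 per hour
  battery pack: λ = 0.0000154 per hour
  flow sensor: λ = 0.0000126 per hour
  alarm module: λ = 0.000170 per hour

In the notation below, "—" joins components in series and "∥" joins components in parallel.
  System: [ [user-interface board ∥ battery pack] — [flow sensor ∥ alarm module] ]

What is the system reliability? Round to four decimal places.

0.9976

R(user-interface board) = exp(−0.000187 × 720) = 0.874031
R(battery pack) = exp(−0.0000154 × 720) = 0.988973
R(flow sensor) = exp(−0.0000126 × 720) = 0.990969
R(alarm module) = exp(−0.000170 × 720) = 0.884794
Parallel (user-interface board and battery pack): 1 − (1 − 0.874031)(1 − 0.988973) = 0.998611
Parallel (flow sensor and alarm module): 1 − (1 − 0.990969)(1 − 0.884794) = 0.998960
Series ([0.998611] and [0.998960]): 0.998611 × 0.998960 = 0.9976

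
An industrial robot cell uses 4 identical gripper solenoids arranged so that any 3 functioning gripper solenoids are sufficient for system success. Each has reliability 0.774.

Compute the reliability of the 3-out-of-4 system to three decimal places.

0.778

R = Σ_{i=3}^{4} C(4,i) p^i (1−p)^{4−i} with p = 0.774
C(4,3)·0.774^3·0.226^1 = 0.41917
C(4,4)·0.774^4·0.226^0 = 0.35889
Sum = 0.778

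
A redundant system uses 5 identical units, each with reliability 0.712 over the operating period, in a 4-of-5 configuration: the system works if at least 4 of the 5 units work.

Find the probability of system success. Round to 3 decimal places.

0.553

R = Σ_{i=4}^{5} C(5,i) p^i (1−p)^{5−i} with p = 0.712
C(5,4)·0.712^4·0.288^1 = 0.37007
C(5,5)·0.712^5·0.288^0 = 0.18298
Sum = 0.553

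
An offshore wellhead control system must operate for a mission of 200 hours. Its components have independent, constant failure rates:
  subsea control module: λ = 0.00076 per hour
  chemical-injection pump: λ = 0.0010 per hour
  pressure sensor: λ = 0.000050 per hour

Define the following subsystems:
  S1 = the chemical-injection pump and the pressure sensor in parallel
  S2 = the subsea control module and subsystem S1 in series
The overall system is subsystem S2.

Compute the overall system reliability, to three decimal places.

R(subsea control module) = exp(−0.00076 × 200) = 0.85899
R(chemical-injection pump) = exp(−0.0010 × 200) = 0.81873
R(pressure sensor) = exp(−0.000050 × 200) = 0.99005
Parallel (chemical-injection pump and pressure sensor): 1 − (1 − 0.81873)(1 − 0.99005) = 0.99820
Series (subsea control module and [0.99820]): 0.85899 × 0.99820 = 0.857

0.857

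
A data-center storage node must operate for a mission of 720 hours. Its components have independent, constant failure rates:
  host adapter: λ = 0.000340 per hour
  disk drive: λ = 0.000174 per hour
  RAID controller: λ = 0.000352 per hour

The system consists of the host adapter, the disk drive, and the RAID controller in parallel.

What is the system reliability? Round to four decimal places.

0.9943

R(host adapter) = exp(−0.000340 × 720) = 0.782861
R(disk drive) = exp(−0.000174 × 720) = 0.882250
R(RAID controller) = exp(−0.000352 × 720) = 0.776126
Parallel (host adapter, disk drive, and RAID controller): 1 − (1 − 0.782861)(1 − 0.882250)(1 − 0.776126) = 0.9943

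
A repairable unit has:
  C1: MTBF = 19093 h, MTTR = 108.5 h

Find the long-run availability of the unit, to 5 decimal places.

0.99435

A(C1) = MTBF/(MTBF+MTTR) = 19093/(19093+108.5) = 0.99435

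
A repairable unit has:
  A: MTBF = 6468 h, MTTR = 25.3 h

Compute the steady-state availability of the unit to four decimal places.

0.9961

A(A) = MTBF/(MTBF+MTTR) = 6468/(6468+25.3) = 0.9961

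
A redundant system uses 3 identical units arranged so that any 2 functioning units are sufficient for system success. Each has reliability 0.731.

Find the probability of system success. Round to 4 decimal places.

R = Σ_{i=2}^{3} C(3,i) p^i (1−p)^{3−i} with p = 0.731
C(3,2)·0.731^2·0.269^1 = 0.431229
C(3,3)·0.731^3·0.269^0 = 0.390618
Sum = 0.8218

0.8218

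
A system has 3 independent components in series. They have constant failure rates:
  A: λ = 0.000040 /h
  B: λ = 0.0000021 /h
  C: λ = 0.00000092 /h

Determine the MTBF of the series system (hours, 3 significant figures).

23200

Series of exponential components: λ_sys = Σ λ_i
λ_sys = 0.000040 + 0.0000021 + 0.00000092 = 4.3020e-05 /h
MTBF = 1 / λ_sys = 23200 h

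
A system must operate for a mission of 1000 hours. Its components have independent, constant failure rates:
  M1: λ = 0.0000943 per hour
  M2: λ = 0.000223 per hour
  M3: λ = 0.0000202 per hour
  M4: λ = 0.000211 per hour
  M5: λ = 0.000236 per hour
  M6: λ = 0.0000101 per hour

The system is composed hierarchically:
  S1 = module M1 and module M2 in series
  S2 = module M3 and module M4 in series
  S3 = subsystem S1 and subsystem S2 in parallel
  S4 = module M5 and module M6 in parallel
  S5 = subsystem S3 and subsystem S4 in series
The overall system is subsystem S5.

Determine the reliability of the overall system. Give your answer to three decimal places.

0.942

R(M1) = exp(−0.0000943 × 1000) = 0.91001
R(M2) = exp(−0.000223 × 1000) = 0.80011
R(M3) = exp(−0.0000202 × 1000) = 0.98000
R(M4) = exp(−0.000211 × 1000) = 0.80977
R(M5) = exp(−0.000236 × 1000) = 0.78978
R(M6) = exp(−0.0000101 × 1000) = 0.98995
Series (M1 and M2): 0.91001 × 0.80011 = 0.72811
Series (M3 and M4): 0.98000 × 0.80977 = 0.79357
Parallel ([0.72811] and [0.79357]): 1 − (1 − 0.72811)(1 − 0.79357) = 0.94387
Parallel (M5 and M6): 1 − (1 − 0.78978)(1 − 0.98995) = 0.99789
Series ([0.94387] and [0.99789]): 0.94387 × 0.99789 = 0.942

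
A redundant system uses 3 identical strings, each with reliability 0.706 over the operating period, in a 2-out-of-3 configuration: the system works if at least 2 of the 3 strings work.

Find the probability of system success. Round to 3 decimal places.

R = Σ_{i=2}^{3} C(3,i) p^i (1−p)^{3−i} with p = 0.706
C(3,2)·0.706^2·0.294^1 = 0.43962
C(3,3)·0.706^3·0.294^0 = 0.35190
Sum = 0.792

0.792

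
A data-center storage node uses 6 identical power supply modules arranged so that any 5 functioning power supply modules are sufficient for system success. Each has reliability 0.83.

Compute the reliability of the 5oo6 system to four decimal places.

R = Σ_{i=5}^{6} C(6,i) p^i (1−p)^{6−i} with p = 0.83
C(6,5)·0.83^5·0.17^1 = 0.401782
C(6,6)·0.83^6·0.17^0 = 0.326940
Sum = 0.7287

0.7287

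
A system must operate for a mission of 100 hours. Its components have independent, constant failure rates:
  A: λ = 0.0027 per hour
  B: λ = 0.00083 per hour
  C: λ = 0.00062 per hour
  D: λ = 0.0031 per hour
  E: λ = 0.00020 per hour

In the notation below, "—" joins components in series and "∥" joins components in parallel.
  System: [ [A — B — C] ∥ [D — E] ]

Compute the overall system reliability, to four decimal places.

R(A) = exp(−0.0027 × 100) = 0.763379
R(B) = exp(−0.00083 × 100) = 0.920351
R(C) = exp(−0.00062 × 100) = 0.939883
R(D) = exp(−0.0031 × 100) = 0.733447
R(E) = exp(−0.00020 × 100) = 0.980199
Series (A, B, and C): 0.763379 × 0.920351 × 0.939883 = 0.660340
Series (D and E): 0.733447 × 0.980199 = 0.718924
Parallel ([0.660340] and [0.718924]): 1 − (1 − 0.660340)(1 − 0.718924) = 0.9045

0.9045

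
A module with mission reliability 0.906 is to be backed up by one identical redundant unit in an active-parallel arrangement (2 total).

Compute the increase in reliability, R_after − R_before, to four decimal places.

0.0852

R_before = 0.906
R_after = 1 − (1 − 0.906)^2 = 0.9912
ΔR = 0.9912 − 0.906 = 0.0852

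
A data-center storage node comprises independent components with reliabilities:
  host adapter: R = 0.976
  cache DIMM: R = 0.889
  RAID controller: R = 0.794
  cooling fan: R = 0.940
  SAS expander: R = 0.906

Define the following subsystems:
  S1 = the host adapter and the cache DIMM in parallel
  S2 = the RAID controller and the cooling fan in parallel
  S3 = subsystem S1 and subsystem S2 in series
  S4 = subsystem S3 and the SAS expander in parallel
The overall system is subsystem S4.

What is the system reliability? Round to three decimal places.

Parallel (host adapter and cache DIMM): 1 − (1 − 0.97600)(1 − 0.88900) = 0.99734
Parallel (RAID controller and cooling fan): 1 − (1 − 0.79400)(1 − 0.94000) = 0.98764
Series ([0.99734] and [0.98764]): 0.99734 × 0.98764 = 0.98501
Parallel ([0.98501] and SAS expander): 1 − (1 − 0.98501)(1 − 0.90600) = 0.999

0.999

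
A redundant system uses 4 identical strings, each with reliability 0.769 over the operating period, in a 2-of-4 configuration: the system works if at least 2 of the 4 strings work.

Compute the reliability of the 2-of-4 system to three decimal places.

R = Σ_{i=2}^{4} C(4,i) p^i (1−p)^{4−i} with p = 0.769
C(4,2)·0.769^2·0.231^2 = 0.18933
C(4,3)·0.769^3·0.231^1 = 0.42020
C(4,4)·0.769^4·0.231^0 = 0.34971
Sum = 0.959

0.959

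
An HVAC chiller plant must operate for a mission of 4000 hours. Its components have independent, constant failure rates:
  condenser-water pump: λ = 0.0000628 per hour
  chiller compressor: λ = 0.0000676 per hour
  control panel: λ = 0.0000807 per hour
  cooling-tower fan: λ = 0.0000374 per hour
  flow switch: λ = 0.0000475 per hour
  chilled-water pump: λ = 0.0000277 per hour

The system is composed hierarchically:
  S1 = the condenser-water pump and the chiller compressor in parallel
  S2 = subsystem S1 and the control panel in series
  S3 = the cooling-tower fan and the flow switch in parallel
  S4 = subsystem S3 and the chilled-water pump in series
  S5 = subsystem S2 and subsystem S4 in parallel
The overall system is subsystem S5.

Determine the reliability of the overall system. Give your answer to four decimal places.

0.9603

R(condenser-water pump) = exp(−0.0000628 × 4000) = 0.777867
R(chiller compressor) = exp(−0.0000676 × 4000) = 0.763074
R(control panel) = exp(−0.0000807 × 4000) = 0.724119
R(cooling-tower fan) = exp(−0.0000374 × 4000) = 0.861052
R(flow switch) = exp(−0.0000475 × 4000) = 0.826959
R(chilled-water pump) = exp(−0.0000277 × 4000) = 0.895118
Parallel (condenser-water pump and chiller compressor): 1 − (1 − 0.777867)(1 − 0.763074) = 0.947371
Series ([0.947371] and control panel): 0.947371 × 0.724119 = 0.686009
Parallel (cooling-tower fan and flow switch): 1 − (1 − 0.861052)(1 − 0.826959) = 0.975956
Series ([0.975956] and chilled-water pump): 0.975956 × 0.895118 = 0.873596
Parallel ([0.686009] and [0.873596]): 1 − (1 − 0.686009)(1 − 0.873596) = 0.9603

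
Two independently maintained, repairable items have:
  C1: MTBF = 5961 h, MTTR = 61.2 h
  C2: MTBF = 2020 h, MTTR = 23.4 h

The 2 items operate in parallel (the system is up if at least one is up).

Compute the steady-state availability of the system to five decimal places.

0.99988

A(C1) = MTBF/(MTBF+MTTR) = 5961/(5961+61.2) = 0.989838
A(C2) = MTBF/(MTBF+MTTR) = 2020/(2020+23.4) = 0.988548
Parallel availability: 1 − (1 − 0.989838)(1 − 0.988548) = 0.99988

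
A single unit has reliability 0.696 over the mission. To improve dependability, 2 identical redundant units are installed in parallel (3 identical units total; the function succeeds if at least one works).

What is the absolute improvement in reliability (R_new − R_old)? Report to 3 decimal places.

R_before = 0.696
R_after = 1 − (1 − 0.696)^3 = 0.972
ΔR = 0.972 − 0.696 = 0.276

0.276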